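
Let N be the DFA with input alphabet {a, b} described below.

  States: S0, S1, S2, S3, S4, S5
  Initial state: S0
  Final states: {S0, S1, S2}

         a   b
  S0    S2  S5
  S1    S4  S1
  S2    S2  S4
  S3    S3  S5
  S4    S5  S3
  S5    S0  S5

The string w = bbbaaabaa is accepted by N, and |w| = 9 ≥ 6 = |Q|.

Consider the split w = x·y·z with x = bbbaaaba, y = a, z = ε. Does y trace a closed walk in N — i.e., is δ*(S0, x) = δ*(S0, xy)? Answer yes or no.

no

Run of N on the first 9 characters of w = b b b a a a b a a:
  step 0: S0  (start)
  step 1: S5  (read b: S0→S5)
  step 2: S5  (read b: S5→S5)
  step 3: S5  (read b: S5→S5)
  step 4: S0  (read a: S5→S0)
  step 5: S2  (read a: S0→S2)
  step 6: S2  (read a: S2→S2)
  step 7: S4  (read b: S2→S4)
  step 8: S5  (read a: S4→S5)
  step 9: S0  (read a: S5→S0)

After x (step 8): S5. After xy (step 9): S0.
They differ (S5 ≠ S0), so y is not a cycle from the state after x; this split is not the one the pumping-lemma construction produces, and pumping y need not keep the string in L(N).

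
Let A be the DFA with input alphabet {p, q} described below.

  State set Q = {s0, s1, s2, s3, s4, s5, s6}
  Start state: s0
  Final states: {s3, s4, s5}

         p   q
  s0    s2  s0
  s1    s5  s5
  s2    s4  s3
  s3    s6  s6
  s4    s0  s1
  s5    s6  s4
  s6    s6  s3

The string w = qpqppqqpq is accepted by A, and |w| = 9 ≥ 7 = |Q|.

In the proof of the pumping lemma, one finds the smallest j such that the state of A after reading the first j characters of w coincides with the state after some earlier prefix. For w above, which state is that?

s0

State sequence: s0 -q-> s0 -p-> s2 -q-> s3 -p-> s6 -p-> s6 -q-> s3 -q-> s6 -p-> s6 -q-> s3
First repeat at step 1: s0 was already visited.

The earliest repeat is at step j = 1: A is in s0, which it already visited at step i = 0.
Since A has 7 states, any run of length ≥ 7 visits 7+1 states, so by pigeonhole some state repeats within the first 7 steps — that repeat gives the pumpable loop.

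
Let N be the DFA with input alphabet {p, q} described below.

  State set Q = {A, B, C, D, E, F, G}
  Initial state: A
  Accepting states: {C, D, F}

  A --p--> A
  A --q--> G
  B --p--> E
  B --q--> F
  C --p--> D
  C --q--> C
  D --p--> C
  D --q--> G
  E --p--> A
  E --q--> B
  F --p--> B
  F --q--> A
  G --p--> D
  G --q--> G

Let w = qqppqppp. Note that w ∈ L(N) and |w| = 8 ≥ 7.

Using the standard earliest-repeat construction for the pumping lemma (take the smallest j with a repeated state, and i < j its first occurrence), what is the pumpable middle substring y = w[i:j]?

Run of N on w = q q p p q p p p:
  step 0: A  (start)
  step 1: G  (read q: A→G)
  step 2: G  (read q: G→G)   ← first repeat (G seen earlier)
  step 3: D  (read p: G→D)
  step 4: C  (read p: D→C)
  step 5: C  (read q: C→C)
  step 6: D  (read p: C→D)
  step 7: C  (read p: D→C)
  step 8: D  (read p: C→D)

So i = 1, j = 2, giving x = w[0:1] = q, y = w[1:2] = q, z = w[2:8] = ppqppp.
Check: |xy| = 2 ≤ 7 and |y| = 1 ≥ 1. Reading y takes N from G back to G, so every xyⁱz is accepted.
The DFA has 7 states, so the proof of the pumping lemma guarantees a repeated state among the first 7+1 visited; the segment between the two visits is the pumpable y.

q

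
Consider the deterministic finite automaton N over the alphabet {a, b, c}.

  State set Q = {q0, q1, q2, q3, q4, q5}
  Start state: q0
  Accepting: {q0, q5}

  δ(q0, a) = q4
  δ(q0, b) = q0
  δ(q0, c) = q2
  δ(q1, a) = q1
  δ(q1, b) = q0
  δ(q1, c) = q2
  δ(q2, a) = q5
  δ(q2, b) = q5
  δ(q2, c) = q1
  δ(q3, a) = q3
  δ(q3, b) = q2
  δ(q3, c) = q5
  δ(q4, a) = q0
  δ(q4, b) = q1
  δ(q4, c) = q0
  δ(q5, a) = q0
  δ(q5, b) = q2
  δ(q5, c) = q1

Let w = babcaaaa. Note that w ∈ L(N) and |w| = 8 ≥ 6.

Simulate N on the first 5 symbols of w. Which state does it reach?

q5

Run of N on the first 5 characters of w = b a b c a:
  step 0: q0  (start)
  step 1: q0  (read b: q0→q0)
  step 2: q4  (read a: q0→q4)
  step 3: q1  (read b: q4→q1)
  step 4: q2  (read c: q1→q2)
  step 5: q5  (read a: q2→q5)

After reading 5 characters, N is in state q5.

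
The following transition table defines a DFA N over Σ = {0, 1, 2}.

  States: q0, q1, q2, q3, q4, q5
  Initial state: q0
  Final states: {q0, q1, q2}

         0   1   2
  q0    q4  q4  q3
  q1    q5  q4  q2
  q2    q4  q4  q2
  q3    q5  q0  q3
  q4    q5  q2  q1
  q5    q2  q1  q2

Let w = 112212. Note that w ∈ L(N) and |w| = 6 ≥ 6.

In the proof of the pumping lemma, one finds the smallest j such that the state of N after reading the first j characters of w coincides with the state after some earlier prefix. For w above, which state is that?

Run of N on w = 1 1 2 2 1 2:
  step 0: q0  (start)
  step 1: q4  (read 1: q0→q4)
  step 2: q2  (read 1: q4→q2)
  step 3: q2  (read 2: q2→q2)   ← first repeat (q2 seen earlier)
  step 4: q2  (read 2: q2→q2)
  step 5: q4  (read 1: q2→q4)
  step 6: q1  (read 2: q4→q1)

The earliest repeat is at step j = 3: N is in q2, which it already visited at step i = 2.

q2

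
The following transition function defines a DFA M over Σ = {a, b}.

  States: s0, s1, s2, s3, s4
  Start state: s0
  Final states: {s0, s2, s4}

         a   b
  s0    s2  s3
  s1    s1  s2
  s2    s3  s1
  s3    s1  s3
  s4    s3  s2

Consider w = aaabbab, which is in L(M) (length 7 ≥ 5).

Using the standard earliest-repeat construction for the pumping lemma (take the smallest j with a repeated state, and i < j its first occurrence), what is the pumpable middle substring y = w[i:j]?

aab

State sequence: s0 -a-> s2 -a-> s3 -a-> s1 -b-> s2 -b-> s1 -a-> s1 -b-> s2
First repeat at step 4: s2 was already visited.

So i = 1, j = 4, giving x = w[0:1] = a, y = w[1:4] = aab, z = w[4:7] = bab.
Check: |xy| = 4 ≤ 5 and |y| = 3 ≥ 1. Reading y takes M from s2 back to s2, so every xyⁱz is accepted.
The DFA has 5 states, so the proof of the pumping lemma guarantees a repeated state among the first 5+1 visited; the segment between the two visits is the pumpable y.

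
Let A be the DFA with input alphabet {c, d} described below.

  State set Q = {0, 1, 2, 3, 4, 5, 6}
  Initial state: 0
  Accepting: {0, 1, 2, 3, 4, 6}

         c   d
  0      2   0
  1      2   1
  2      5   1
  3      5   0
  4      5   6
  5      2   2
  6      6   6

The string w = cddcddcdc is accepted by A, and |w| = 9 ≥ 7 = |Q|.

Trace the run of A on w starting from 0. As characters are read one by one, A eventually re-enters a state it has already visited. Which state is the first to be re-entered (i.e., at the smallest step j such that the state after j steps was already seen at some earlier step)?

1

Run of A on w = c d d c d d c d c:
  step 0: 0  (start)
  step 1: 2  (read c: 0→2)
  step 2: 1  (read d: 2→1)
  step 3: 1  (read d: 1→1)   ← first repeat (1 seen earlier)
  step 4: 2  (read c: 1→2)
  step 5: 1  (read d: 2→1)
  step 6: 1  (read d: 1→1)
  step 7: 2  (read c: 1→2)
  step 8: 1  (read d: 2→1)
  step 9: 2  (read c: 1→2)

The earliest repeat is at step j = 3: A is in 1, which it already visited at step i = 2.
Since A has 7 states, any run of length ≥ 7 visits 7+1 states, so by pigeonhole some state repeats within the first 7 steps — that repeat gives the pumpable loop.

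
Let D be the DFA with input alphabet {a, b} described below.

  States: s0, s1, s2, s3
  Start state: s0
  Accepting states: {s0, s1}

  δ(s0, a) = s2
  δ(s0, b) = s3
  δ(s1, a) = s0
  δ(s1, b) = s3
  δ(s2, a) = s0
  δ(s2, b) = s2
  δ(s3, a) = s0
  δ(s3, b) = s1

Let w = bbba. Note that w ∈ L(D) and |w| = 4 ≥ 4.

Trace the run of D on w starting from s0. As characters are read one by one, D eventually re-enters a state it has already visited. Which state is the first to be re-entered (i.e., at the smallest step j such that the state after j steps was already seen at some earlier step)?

s3

State sequence: s0 -b-> s3 -b-> s1 -b-> s3 -a-> s0
First repeat at step 3: s3 was already visited.

The earliest repeat is at step j = 3: D is in s3, which it already visited at step i = 1.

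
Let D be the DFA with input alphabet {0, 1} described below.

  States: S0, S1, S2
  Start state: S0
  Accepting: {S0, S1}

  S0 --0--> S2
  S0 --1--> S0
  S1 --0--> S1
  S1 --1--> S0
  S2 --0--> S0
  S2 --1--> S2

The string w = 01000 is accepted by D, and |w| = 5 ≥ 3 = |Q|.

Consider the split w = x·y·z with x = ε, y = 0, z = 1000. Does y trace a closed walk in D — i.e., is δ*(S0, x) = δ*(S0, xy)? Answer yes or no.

no

State sequence: S0 -0-> S2

After x (step 0): S0. After xy (step 1): S2.
They differ (S0 ≠ S2), so y is not a cycle from the state after x; this split is not the one the pumping-lemma construction produces, and pumping y need not keep the string in L(D).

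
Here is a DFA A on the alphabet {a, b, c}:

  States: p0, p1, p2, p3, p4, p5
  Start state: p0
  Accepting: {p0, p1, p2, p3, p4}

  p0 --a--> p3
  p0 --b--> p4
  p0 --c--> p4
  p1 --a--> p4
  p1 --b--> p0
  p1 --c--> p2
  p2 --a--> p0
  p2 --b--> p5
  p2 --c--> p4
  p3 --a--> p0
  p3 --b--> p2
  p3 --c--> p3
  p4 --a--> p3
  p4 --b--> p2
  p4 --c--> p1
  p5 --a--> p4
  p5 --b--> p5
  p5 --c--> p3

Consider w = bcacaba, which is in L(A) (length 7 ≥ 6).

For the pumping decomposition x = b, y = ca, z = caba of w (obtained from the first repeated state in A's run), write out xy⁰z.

bcaba

xy⁰z = xz = b·caba = bcaba.
Reading y = ca takes A from p4 back to p4, so after x the machine is still in p4, and z then leads to the accepting state p0. Hence bcaba ∈ L(A).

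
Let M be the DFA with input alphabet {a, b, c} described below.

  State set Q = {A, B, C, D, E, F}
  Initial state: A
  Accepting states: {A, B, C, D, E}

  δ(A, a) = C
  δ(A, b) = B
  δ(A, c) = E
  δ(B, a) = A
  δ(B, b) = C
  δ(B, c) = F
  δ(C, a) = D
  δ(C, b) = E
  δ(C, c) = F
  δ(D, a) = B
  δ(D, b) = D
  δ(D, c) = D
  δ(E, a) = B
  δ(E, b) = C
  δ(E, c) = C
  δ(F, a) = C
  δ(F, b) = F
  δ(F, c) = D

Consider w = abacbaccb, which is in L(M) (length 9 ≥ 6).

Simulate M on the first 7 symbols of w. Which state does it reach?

Run of M on the first 7 characters of w = a b a c b a c:
  step 0: A  (start)
  step 1: C  (read a: A→C)
  step 2: E  (read b: C→E)
  step 3: B  (read a: E→B)
  step 4: F  (read c: B→F)
  step 5: F  (read b: F→F)
  step 6: C  (read a: F→C)
  step 7: F  (read c: C→F)

After reading 7 characters, M is in state F.

F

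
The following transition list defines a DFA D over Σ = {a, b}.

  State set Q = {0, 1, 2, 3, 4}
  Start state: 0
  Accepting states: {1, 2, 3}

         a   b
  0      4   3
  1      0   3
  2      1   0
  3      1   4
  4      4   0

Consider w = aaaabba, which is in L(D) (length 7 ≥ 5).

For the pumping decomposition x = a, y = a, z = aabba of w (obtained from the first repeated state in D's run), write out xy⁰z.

xy⁰z = xz = a·aabba = aaabba.
Reading y = a takes D from 4 back to 4, so after x the machine is still in 4, and z then leads to the accepting state 1. Hence aaabba ∈ L(D).

aaabba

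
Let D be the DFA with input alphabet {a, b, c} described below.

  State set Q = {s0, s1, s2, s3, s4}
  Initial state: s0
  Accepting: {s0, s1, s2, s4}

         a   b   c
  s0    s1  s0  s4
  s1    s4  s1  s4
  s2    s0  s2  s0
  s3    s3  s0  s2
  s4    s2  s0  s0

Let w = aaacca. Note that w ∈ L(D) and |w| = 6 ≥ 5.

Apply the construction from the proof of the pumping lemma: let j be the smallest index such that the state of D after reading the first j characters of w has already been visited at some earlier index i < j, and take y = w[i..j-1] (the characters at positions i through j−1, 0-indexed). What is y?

aaac

State sequence: s0 -a-> s1 -a-> s4 -a-> s2 -c-> s0 -c-> s4 -a-> s2
First repeat at step 4: s0 was already visited.

So i = 0, j = 4, giving x = w[0:0] = ε, y = w[0:4] = aaac, z = w[4:6] = ca.
Check: |xy| = 4 ≤ 5 and |y| = 4 ≥ 1. Reading y takes D from s0 back to s0, so every xyⁱz is accepted.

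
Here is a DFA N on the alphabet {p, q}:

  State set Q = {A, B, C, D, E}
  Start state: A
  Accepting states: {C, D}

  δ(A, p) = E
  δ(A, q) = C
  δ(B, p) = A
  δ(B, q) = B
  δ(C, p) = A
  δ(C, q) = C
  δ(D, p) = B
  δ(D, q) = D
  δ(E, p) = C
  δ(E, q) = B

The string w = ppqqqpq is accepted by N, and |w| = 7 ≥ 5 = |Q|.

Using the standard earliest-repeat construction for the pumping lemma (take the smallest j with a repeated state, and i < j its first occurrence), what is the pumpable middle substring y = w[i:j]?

Run of N on w = p p q q q p q:
  step 0: A  (start)
  step 1: E  (read p: A→E)
  step 2: C  (read p: E→C)
  step 3: C  (read q: C→C)   ← first repeat (C seen earlier)
  step 4: C  (read q: C→C)
  step 5: C  (read q: C→C)
  step 6: A  (read p: C→A)
  step 7: C  (read q: A→C)

So i = 2, j = 3, giving x = w[0:2] = pp, y = w[2:3] = q, z = w[3:7] = qqpq.
Check: |xy| = 3 ≤ 5 and |y| = 1 ≥ 1. Reading y takes N from C back to C, so every xyⁱz is accepted.

q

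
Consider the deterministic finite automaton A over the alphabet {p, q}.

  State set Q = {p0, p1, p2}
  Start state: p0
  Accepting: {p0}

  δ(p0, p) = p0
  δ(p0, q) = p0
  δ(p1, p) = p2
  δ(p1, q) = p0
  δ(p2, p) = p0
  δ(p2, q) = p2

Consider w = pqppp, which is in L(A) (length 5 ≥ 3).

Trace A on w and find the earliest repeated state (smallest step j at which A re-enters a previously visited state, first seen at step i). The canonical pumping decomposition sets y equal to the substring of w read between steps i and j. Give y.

p

State sequence: p0 -p-> p0 -q-> p0 -p-> p0 -p-> p0 -p-> p0
First repeat at step 1: p0 was already visited.

So i = 0, j = 1, giving x = w[0:0] = ε, y = w[0:1] = p, z = w[1:5] = qppp.
Check: |xy| = 1 ≤ 3 and |y| = 1 ≥ 1. Reading y takes A from p0 back to p0, so every xyⁱz is accepted.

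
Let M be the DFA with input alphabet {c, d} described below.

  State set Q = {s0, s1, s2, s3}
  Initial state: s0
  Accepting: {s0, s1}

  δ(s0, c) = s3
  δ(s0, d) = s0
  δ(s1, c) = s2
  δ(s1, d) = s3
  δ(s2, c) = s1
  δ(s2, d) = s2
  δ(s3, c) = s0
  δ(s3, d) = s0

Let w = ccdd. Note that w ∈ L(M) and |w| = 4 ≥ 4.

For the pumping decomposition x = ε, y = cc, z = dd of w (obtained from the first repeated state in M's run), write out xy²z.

ccccdd

xy^2z = ε·cc·cc·dd = ccccdd.
Reading y = cc takes M from s0 back to s0, so after x·y·y the machine is still in s0, and z then leads to the accepting state s0. Hence ccccdd ∈ L(M).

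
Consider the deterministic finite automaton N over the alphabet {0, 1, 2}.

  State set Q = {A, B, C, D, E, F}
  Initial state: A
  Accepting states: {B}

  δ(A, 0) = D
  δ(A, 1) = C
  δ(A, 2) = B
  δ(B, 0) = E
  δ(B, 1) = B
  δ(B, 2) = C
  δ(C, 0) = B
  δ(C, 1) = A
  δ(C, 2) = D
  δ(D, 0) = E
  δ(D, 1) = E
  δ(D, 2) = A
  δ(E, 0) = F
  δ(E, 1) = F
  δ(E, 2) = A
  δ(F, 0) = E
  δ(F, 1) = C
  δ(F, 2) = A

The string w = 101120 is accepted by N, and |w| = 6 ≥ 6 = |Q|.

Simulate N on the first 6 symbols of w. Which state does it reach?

Run of N on the first 6 characters of w = 1 0 1 1 2 0:
  step 0: A  (start)
  step 1: C  (read 1: A→C)
  step 2: B  (read 0: C→B)
  step 3: B  (read 1: B→B)
  step 4: B  (read 1: B→B)
  step 5: C  (read 2: B→C)
  step 6: B  (read 0: C→B)

After reading 6 characters, N is in state B.
(This kind of state-tracing is the core of the pumping-lemma construction: with 6 states, pigeonhole forces a repeat within the first 6 steps.)

B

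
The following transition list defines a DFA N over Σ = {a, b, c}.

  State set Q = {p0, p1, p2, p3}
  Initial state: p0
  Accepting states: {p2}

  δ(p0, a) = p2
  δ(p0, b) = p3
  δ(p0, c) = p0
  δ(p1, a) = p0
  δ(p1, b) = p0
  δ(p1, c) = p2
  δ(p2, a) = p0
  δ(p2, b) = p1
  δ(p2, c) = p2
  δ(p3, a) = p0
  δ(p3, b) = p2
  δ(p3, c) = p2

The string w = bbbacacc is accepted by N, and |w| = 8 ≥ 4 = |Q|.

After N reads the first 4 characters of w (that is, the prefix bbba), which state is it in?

p0

State sequence: p0 -b-> p3 -b-> p2 -b-> p1 -a-> p0

After reading 4 characters, N is in state p0.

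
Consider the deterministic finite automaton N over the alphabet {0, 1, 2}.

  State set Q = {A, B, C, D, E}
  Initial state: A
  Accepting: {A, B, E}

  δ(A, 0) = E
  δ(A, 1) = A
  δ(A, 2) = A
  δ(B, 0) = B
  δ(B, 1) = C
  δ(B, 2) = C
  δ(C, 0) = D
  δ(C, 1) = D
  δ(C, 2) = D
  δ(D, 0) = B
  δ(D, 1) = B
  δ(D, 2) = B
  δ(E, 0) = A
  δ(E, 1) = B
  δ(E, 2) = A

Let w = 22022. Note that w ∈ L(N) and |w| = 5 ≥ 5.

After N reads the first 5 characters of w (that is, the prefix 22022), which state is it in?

State sequence: A -2-> A -2-> A -0-> E -2-> A -2-> A

After reading 5 characters, N is in state A.

A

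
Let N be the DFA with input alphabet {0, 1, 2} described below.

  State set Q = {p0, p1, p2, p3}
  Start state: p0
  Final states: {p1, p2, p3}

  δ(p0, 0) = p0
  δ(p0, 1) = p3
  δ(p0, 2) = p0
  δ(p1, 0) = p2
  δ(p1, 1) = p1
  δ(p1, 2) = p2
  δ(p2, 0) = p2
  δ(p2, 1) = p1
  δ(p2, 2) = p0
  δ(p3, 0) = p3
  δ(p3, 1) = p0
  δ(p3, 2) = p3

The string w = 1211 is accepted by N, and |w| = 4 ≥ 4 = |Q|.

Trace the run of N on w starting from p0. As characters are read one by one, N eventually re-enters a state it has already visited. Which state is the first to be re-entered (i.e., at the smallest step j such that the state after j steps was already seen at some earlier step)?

p3

Run of N on w = 1 2 1 1:
  step 0: p0  (start)
  step 1: p3  (read 1: p0→p3)
  step 2: p3  (read 2: p3→p3)   ← first repeat (p3 seen earlier)
  step 3: p0  (read 1: p3→p0)
  step 4: p3  (read 1: p0→p3)

The earliest repeat is at step j = 2: N is in p3, which it already visited at step i = 1.
With |Q| = 4, pigeonhole forces a state repeat no later than step 4; the substring read between the first and second visits to that state can be pumped.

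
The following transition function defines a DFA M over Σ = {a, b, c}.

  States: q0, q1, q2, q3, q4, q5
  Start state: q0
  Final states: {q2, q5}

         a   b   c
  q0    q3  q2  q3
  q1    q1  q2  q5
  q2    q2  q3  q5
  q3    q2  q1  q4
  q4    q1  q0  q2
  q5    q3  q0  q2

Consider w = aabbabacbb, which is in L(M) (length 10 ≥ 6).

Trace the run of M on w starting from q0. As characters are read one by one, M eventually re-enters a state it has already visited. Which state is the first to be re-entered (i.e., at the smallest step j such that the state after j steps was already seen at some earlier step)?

q3

State sequence: q0 -a-> q3 -a-> q2 -b-> q3 -b-> q1 -a-> q1 -b-> q2 -a-> q2 -c-> q5 -b-> q0 -b-> q2
First repeat at step 3: q3 was already visited.

The earliest repeat is at step j = 3: M is in q3, which it already visited at step i = 1.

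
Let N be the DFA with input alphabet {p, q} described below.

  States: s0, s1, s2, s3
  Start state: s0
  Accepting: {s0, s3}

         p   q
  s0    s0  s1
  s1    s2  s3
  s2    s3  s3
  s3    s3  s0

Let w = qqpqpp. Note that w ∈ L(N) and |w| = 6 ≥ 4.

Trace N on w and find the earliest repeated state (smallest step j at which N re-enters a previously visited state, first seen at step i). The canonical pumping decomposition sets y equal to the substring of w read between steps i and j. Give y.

State sequence: s0 -q-> s1 -q-> s3 -p-> s3 -q-> s0 -p-> s0 -p-> s0
First repeat at step 3: s3 was already visited.

So i = 2, j = 3, giving x = w[0:2] = qq, y = w[2:3] = p, z = w[3:6] = qpp.
Check: |xy| = 3 ≤ 4 and |y| = 1 ≥ 1. Reading y takes N from s3 back to s3, so every xyⁱz is accepted.
With |Q| = 4, pigeonhole forces a state repeat no later than step 4; the substring read between the first and second visits to that state can be pumped.

p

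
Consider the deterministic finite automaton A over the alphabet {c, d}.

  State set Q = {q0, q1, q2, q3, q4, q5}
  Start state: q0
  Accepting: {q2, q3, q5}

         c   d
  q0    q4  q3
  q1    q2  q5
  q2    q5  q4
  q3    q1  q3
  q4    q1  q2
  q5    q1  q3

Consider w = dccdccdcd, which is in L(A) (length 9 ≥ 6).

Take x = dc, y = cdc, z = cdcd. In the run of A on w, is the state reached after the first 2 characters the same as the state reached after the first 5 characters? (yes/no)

State sequence: q0 -d-> q3 -c-> q1 -c-> q2 -d-> q4 -c-> q1

After x (step 2): q1. After xy (step 5): q1.
They match, so y = cdc drives A around a cycle from q1 back to itself; pumping y any number of times keeps A in q1 before reading z, and xyⁱz ∈ L(A) for every i ≥ 0.

yes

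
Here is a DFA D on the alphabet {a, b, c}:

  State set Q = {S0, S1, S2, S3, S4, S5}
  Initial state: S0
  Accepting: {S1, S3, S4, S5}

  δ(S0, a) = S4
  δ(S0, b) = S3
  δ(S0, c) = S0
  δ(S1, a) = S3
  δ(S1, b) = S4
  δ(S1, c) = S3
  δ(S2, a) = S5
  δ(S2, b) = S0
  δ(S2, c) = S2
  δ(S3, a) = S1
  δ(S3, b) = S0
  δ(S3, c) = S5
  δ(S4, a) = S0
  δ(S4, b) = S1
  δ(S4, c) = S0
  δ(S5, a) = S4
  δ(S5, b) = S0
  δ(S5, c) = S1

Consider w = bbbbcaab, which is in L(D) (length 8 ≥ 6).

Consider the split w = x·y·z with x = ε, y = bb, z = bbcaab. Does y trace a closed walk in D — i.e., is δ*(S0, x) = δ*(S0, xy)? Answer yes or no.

yes

State sequence: S0 -b-> S3 -b-> S0

After x (step 0): S0. After xy (step 2): S0.
They match, so y = bb drives D around a cycle from S0 back to itself; pumping y any number of times keeps D in S0 before reading z, and xyⁱz ∈ L(D) for every i ≥ 0.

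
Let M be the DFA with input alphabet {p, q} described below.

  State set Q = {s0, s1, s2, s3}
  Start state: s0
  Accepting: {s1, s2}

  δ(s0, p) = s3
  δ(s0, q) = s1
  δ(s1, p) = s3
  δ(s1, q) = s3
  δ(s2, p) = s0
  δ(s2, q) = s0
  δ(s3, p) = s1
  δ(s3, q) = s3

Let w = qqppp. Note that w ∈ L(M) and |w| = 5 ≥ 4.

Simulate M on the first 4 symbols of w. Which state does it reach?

Run of M on the first 4 characters of w = q q p p:
  step 0: s0  (start)
  step 1: s1  (read q: s0→s1)
  step 2: s3  (read q: s1→s3)
  step 3: s1  (read p: s3→s1)
  step 4: s3  (read p: s1→s3)

After reading 4 characters, M is in state s3.

s3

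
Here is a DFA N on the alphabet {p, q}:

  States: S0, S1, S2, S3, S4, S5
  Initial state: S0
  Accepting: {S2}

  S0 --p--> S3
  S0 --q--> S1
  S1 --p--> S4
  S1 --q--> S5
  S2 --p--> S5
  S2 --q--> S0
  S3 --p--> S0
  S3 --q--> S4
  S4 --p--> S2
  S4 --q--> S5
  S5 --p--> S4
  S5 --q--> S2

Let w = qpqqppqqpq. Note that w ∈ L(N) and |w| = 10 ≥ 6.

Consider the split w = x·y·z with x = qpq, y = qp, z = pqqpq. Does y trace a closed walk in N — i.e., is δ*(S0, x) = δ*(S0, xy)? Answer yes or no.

yes

Run of N on the first 5 characters of w = q p q q p:
  step 0: S0  (start)
  step 1: S1  (read q: S0→S1)
  step 2: S4  (read p: S1→S4)
  step 3: S5  (read q: S4→S5)
  step 4: S2  (read q: S5→S2)
  step 5: S5  (read p: S2→S5)

After x (step 3): S5. After xy (step 5): S5.
They match, so y = qp drives N around a cycle from S5 back to itself; pumping y any number of times keeps N in S5 before reading z, and xyⁱz ∈ L(N) for every i ≥ 0.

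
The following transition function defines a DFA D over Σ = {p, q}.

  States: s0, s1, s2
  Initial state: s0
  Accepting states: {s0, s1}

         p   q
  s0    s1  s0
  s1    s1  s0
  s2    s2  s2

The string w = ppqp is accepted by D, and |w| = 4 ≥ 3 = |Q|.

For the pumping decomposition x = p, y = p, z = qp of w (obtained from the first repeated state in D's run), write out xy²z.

pppqp

xy^2z = p·p·p·qp = pppqp.
Reading y = p takes D from s1 back to s1, so after x·y·y the machine is still in s1, and z then leads to the accepting state s1. Hence pppqp ∈ L(D).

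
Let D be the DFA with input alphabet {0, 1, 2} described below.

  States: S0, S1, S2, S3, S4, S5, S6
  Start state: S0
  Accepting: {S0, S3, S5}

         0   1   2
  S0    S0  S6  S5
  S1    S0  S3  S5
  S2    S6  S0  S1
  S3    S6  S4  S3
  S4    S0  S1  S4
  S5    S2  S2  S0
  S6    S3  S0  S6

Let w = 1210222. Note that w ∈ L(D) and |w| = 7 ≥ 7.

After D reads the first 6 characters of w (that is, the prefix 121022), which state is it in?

S0

Run of D on the first 6 characters of w = 1 2 1 0 2 2:
  step 0: S0  (start)
  step 1: S6  (read 1: S0→S6)
  step 2: S6  (read 2: S6→S6)
  step 3: S0  (read 1: S6→S0)
  step 4: S0  (read 0: S0→S0)
  step 5: S5  (read 2: S0→S5)
  step 6: S0  (read 2: S5→S0)

After reading 6 characters, D is in state S0.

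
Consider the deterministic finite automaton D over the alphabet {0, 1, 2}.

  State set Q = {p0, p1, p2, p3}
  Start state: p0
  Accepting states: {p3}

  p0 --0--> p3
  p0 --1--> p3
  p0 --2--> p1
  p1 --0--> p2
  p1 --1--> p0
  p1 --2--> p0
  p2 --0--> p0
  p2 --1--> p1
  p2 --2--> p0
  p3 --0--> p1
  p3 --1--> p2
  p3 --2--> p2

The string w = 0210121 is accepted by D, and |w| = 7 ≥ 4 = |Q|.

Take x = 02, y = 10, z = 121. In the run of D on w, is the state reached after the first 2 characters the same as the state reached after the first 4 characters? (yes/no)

State sequence: p0 -0-> p3 -2-> p2 -1-> p1 -0-> p2

After x (step 2): p2. After xy (step 4): p2.
They match, so y = 10 drives D around a cycle from p2 back to itself; pumping y any number of times keeps D in p2 before reading z, and xyⁱz ∈ L(D) for every i ≥ 0.

yes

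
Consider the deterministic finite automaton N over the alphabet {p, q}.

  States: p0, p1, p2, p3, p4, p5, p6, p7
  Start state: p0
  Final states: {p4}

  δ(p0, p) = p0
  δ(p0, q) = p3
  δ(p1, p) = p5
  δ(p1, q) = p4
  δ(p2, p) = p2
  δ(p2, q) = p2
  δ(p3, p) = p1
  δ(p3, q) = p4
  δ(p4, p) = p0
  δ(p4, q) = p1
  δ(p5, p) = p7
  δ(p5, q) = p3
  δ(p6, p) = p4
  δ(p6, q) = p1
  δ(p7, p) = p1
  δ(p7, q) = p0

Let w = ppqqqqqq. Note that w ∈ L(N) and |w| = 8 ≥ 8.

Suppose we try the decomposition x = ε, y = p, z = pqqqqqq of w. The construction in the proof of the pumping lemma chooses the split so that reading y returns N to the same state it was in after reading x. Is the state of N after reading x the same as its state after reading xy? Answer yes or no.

yes

Run of N on the first 1 characters of w = p:
  step 0: p0  (start)
  step 1: p0  (read p: p0→p0)

After x (step 0): p0. After xy (step 1): p0.
They match, so y = p drives N around a cycle from p0 back to itself; pumping y any number of times keeps N in p0 before reading z, and xyⁱz ∈ L(N) for every i ≥ 0.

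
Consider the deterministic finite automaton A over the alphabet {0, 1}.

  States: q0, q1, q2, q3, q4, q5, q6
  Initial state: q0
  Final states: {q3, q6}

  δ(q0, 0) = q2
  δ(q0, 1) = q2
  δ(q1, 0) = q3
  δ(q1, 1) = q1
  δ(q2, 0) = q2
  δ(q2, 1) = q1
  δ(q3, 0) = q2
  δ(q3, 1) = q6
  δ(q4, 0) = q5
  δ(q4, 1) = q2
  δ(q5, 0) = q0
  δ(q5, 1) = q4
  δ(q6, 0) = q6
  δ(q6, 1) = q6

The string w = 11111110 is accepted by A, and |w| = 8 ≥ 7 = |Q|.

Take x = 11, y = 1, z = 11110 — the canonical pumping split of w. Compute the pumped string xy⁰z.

xy⁰z = xz = 11·11110 = 1111110.
Reading y = 1 takes A from q1 back to q1, so after x the machine is still in q1, and z then leads to the accepting state q3. Hence 1111110 ∈ L(A).

1111110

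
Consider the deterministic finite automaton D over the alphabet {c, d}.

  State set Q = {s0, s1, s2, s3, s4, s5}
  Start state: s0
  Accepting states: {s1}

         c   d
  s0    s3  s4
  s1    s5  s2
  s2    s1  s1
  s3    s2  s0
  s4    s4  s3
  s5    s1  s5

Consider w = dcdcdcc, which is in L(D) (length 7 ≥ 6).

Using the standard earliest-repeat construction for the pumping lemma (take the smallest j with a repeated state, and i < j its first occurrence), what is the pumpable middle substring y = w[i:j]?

Run of D on w = d c d c d c c:
  step 0: s0  (start)
  step 1: s4  (read d: s0→s4)
  step 2: s4  (read c: s4→s4)   ← first repeat (s4 seen earlier)
  step 3: s3  (read d: s4→s3)
  step 4: s2  (read c: s3→s2)
  step 5: s1  (read d: s2→s1)
  step 6: s5  (read c: s1→s5)
  step 7: s1  (read c: s5→s1)

So i = 1, j = 2, giving x = w[0:1] = d, y = w[1:2] = c, z = w[2:7] = dcdcc.
Check: |xy| = 2 ≤ 6 and |y| = 1 ≥ 1. Reading y takes D from s4 back to s4, so every xyⁱz is accepted.
The DFA has 6 states, so the proof of the pumping lemma guarantees a repeated state among the first 6+1 visited; the segment between the two visits is the pumpable y.

c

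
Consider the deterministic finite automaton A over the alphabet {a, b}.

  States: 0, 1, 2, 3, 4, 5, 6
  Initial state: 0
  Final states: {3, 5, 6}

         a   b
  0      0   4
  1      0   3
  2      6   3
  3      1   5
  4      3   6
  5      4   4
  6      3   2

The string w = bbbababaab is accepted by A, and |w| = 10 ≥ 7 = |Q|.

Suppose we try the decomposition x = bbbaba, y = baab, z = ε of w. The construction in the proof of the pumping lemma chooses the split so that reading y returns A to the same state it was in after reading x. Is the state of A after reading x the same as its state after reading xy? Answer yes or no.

no

State sequence: 0 -b-> 4 -b-> 6 -b-> 2 -a-> 6 -b-> 2 -a-> 6 -b-> 2 -a-> 6 -a-> 3 -b-> 5

After x (step 6): 6. After xy (step 10): 5.
They differ (6 ≠ 5), so y is not a cycle from the state after x; this split is not the one the pumping-lemma construction produces, and pumping y need not keep the string in L(A).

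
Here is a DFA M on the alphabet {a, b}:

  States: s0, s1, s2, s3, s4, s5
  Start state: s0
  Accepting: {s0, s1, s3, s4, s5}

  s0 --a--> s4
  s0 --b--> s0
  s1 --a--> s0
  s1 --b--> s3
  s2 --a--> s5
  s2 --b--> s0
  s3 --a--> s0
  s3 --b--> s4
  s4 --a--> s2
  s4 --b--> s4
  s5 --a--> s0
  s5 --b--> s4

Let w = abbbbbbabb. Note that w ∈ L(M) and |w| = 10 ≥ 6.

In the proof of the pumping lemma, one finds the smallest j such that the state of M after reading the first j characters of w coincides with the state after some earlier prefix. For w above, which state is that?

Run of M on w = a b b b b b b a b b:
  step 0: s0  (start)
  step 1: s4  (read a: s0→s4)
  step 2: s4  (read b: s4→s4)   ← first repeat (s4 seen earlier)
  step 3: s4  (read b: s4→s4)
  step 4: s4  (read b: s4→s4)
  step 5: s4  (read b: s4→s4)
  step 6: s4  (read b: s4→s4)
  step 7: s4  (read b: s4→s4)
  step 8: s2  (read a: s4→s2)
  step 9: s0  (read b: s2→s0)
  step 10: s0  (read b: s0→s0)

The earliest repeat is at step j = 2: M is in s4, which it already visited at step i = 1.

s4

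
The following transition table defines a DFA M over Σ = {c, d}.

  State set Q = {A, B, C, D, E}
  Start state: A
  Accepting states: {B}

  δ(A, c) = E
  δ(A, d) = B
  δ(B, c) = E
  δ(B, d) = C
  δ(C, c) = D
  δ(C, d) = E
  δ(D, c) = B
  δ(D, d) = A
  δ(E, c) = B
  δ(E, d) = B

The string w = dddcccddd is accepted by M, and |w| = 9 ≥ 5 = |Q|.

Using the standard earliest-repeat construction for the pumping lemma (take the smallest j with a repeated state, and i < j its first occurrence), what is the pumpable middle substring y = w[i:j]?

State sequence: A -d-> B -d-> C -d-> E -c-> B -c-> E -c-> B -d-> C -d-> E -d-> B
First repeat at step 4: B was already visited.

So i = 1, j = 4, giving x = w[0:1] = d, y = w[1:4] = ddc, z = w[4:9] = ccddd.
Check: |xy| = 4 ≤ 5 and |y| = 3 ≥ 1. Reading y takes M from B back to B, so every xyⁱz is accepted.

ddc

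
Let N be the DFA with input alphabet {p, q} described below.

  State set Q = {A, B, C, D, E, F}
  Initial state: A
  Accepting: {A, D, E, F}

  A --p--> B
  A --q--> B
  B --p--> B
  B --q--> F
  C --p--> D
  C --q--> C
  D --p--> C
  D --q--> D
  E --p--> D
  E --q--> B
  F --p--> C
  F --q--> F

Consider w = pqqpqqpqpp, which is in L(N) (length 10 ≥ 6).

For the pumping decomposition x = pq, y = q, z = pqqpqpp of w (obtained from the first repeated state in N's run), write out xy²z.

xy^2z = pq·q·q·pqqpqpp = pqqqpqqpqpp.
Reading y = q takes N from F back to F, so after x·y·y the machine is still in F, and z then leads to the accepting state D. Hence pqqqpqqpqpp ∈ L(N).

pqqqpqqpqpp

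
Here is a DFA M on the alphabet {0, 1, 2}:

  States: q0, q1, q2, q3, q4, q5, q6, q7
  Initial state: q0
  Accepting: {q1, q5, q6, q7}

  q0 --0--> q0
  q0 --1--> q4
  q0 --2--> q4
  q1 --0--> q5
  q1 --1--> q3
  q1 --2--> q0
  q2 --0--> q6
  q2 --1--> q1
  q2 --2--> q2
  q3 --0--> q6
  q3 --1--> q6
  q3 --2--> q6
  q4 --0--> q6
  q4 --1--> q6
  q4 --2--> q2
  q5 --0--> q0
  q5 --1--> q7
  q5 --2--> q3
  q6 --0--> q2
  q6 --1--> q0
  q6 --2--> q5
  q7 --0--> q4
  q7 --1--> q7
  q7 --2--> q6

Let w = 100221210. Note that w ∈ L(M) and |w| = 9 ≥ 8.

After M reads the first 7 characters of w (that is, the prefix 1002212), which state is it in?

q0

Run of M on the first 7 characters of w = 1 0 0 2 2 1 2:
  step 0: q0  (start)
  step 1: q4  (read 1: q0→q4)
  step 2: q6  (read 0: q4→q6)
  step 3: q2  (read 0: q6→q2)
  step 4: q2  (read 2: q2→q2)
  step 5: q2  (read 2: q2→q2)
  step 6: q1  (read 1: q2→q1)
  step 7: q0  (read 2: q1→q0)

After reading 7 characters, M is in state q0.
(This kind of state-tracing is the core of the pumping-lemma construction: with 8 states, pigeonhole forces a repeat within the first 8 steps.)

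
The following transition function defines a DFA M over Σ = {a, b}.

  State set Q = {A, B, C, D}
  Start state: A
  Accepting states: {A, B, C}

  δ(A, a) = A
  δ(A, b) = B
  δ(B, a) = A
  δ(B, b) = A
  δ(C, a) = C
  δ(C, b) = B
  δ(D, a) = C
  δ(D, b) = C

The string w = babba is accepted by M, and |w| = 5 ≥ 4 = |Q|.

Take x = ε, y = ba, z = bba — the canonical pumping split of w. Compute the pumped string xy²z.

bababba

xy^2z = ε·ba·ba·bba = bababba.
Reading y = ba takes M from A back to A, so after x·y·y the machine is still in A, and z then leads to the accepting state A. Hence bababba ∈ L(M).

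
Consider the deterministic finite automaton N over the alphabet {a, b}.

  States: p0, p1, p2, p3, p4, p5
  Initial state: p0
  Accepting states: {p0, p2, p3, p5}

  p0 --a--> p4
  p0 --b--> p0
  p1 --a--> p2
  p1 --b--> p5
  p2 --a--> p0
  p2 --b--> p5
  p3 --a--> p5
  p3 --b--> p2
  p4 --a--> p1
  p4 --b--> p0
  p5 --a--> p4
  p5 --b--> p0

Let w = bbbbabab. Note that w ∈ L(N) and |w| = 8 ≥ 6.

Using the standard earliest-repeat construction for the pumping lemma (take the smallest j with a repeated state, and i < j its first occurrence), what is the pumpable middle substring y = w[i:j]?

Run of N on w = b b b b a b a b:
  step 0: p0  (start)
  step 1: p0  (read b: p0→p0)   ← first repeat (p0 seen earlier)
  step 2: p0  (read b: p0→p0)
  step 3: p0  (read b: p0→p0)
  step 4: p0  (read b: p0→p0)
  step 5: p4  (read a: p0→p4)
  step 6: p0  (read b: p4→p0)
  step 7: p4  (read a: p0→p4)
  step 8: p0  (read b: p4→p0)

So i = 0, j = 1, giving x = w[0:0] = ε, y = w[0:1] = b, z = w[1:8] = bbbabab.
Check: |xy| = 1 ≤ 6 and |y| = 1 ≥ 1. Reading y takes N from p0 back to p0, so every xyⁱz is accepted.
Pumping length from the standard proof: p = 6 (the number of states). The repeated state found above gives |xy| = j ≤ 6 and |y| = j − i ≥ 1.

b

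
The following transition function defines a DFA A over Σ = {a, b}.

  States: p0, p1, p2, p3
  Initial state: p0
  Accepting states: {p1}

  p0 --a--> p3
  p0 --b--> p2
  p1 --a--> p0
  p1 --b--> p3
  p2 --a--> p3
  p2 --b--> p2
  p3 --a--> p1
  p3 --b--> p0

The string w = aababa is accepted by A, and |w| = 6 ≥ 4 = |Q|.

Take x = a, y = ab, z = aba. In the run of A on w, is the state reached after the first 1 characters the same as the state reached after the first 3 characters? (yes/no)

State sequence: p0 -a-> p3 -a-> p1 -b-> p3

After x (step 1): p3. After xy (step 3): p3.
They match, so y = ab drives A around a cycle from p3 back to itself; pumping y any number of times keeps A in p3 before reading z, and xyⁱz ∈ L(A) for every i ≥ 0.

yes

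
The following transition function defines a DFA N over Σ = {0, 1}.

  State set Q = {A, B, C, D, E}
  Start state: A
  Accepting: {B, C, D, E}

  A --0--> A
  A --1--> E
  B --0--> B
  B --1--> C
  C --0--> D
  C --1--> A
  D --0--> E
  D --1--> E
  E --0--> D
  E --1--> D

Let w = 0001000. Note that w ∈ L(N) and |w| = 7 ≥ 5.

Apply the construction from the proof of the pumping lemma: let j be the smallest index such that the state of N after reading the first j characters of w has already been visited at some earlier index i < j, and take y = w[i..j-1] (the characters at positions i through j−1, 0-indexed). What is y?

0

Run of N on w = 0 0 0 1 0 0 0:
  step 0: A  (start)
  step 1: A  (read 0: A→A)   ← first repeat (A seen earlier)
  step 2: A  (read 0: A→A)
  step 3: A  (read 0: A→A)
  step 4: E  (read 1: A→E)
  step 5: D  (read 0: E→D)
  step 6: E  (read 0: D→E)
  step 7: D  (read 0: E→D)

So i = 0, j = 1, giving x = w[0:0] = ε, y = w[0:1] = 0, z = w[1:7] = 001000.
Check: |xy| = 1 ≤ 5 and |y| = 1 ≥ 1. Reading y takes N from A back to A, so every xyⁱz is accepted.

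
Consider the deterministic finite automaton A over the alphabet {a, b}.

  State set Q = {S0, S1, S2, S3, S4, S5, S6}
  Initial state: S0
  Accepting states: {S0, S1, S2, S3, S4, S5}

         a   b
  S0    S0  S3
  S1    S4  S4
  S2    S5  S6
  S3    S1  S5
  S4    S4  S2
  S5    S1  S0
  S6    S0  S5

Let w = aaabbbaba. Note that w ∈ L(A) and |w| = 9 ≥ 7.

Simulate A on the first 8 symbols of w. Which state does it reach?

S3

State sequence: S0 -a-> S0 -a-> S0 -a-> S0 -b-> S3 -b-> S5 -b-> S0 -a-> S0 -b-> S3

After reading 8 characters, A is in state S3.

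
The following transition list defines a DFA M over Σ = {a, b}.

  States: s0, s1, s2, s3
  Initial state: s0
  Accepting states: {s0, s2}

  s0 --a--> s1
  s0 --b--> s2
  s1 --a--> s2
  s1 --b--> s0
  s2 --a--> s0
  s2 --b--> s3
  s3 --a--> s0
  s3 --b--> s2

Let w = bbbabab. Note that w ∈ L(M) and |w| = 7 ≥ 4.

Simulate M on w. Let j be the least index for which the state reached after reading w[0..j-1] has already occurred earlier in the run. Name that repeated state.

s2

Run of M on w = b b b a b a b:
  step 0: s0  (start)
  step 1: s2  (read b: s0→s2)
  step 2: s3  (read b: s2→s3)
  step 3: s2  (read b: s3→s2)   ← first repeat (s2 seen earlier)
  step 4: s0  (read a: s2→s0)
  step 5: s2  (read b: s0→s2)
  step 6: s0  (read a: s2→s0)
  step 7: s2  (read b: s0→s2)

The earliest repeat is at step j = 3: M is in s2, which it already visited at step i = 1.
The DFA has 4 states, so the proof of the pumping lemma guarantees a repeated state among the first 4+1 visited; the segment between the two visits is the pumpable y.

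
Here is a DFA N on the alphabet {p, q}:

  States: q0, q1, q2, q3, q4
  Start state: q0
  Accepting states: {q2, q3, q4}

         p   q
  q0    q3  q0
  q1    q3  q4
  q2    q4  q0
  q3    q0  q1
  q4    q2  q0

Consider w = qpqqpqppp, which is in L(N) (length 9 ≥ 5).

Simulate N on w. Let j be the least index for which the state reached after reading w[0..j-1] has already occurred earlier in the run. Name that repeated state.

q0

State sequence: q0 -q-> q0 -p-> q3 -q-> q1 -q-> q4 -p-> q2 -q-> q0 -p-> q3 -p-> q0 -p-> q3
First repeat at step 1: q0 was already visited.

The earliest repeat is at step j = 1: N is in q0, which it already visited at step i = 0.
Since N has 5 states, any run of length ≥ 5 visits 5+1 states, so by pigeonhole some state repeats within the first 5 steps — that repeat gives the pumpable loop.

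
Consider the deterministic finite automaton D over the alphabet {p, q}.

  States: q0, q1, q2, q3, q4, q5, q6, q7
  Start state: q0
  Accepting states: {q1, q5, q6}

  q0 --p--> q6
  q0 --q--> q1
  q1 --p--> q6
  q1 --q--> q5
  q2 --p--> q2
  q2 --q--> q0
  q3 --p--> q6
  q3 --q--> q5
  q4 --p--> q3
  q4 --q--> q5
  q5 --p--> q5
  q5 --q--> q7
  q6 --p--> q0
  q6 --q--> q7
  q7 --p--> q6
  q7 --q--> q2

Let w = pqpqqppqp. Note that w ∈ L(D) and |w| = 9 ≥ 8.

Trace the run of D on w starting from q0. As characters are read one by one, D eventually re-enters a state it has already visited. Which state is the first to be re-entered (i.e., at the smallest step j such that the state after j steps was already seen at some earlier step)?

q6

State sequence: q0 -p-> q6 -q-> q7 -p-> q6 -q-> q7 -q-> q2 -p-> q2 -p-> q2 -q-> q0 -p-> q6
First repeat at step 3: q6 was already visited.

The earliest repeat is at step j = 3: D is in q6, which it already visited at step i = 1.
The DFA has 8 states, so the proof of the pumping lemma guarantees a repeated state among the first 8+1 visited; the segment between the two visits is the pumpable y.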